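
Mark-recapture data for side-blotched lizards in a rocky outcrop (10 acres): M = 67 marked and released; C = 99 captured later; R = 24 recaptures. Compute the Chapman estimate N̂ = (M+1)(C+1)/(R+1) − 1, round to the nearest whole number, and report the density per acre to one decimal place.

density ≈ 27.1 side-blotched lizards per acre

N̂ = 68·100/25 − 1 = 6800/25 − 1 = 271
Density = N̂ / area = 271 / 10 ≈ 27.10 → 27.1 per acre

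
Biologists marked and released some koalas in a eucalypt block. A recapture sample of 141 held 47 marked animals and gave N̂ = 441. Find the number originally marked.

M = 147

From N = M·C/R: M = N·R / C = 441·47 / 141 = 20727 / 141 = 147.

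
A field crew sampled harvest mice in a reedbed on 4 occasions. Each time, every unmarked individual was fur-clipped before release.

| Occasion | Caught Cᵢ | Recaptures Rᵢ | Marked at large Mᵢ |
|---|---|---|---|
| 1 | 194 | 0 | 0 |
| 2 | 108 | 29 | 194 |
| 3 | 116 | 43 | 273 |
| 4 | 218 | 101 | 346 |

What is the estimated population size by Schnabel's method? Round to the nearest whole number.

N ≈ 740

Σ MᵢCᵢ = 0·194 + 194·108 + 273·116 + 346·218 = 0 + 20952 + 31668 + 75428 = 128048
Σ Rᵢ = 0 + 29 + 43 + 101 = 173
N̂ = 128048 / 173 ≈ 740.2 → 740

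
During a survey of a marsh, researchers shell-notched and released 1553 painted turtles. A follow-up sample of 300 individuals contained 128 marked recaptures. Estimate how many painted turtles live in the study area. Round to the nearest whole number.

N = (1553 × 300) / 128 = 465900 / 128 ≈ 3639.8 → 3640

N ≈ 3640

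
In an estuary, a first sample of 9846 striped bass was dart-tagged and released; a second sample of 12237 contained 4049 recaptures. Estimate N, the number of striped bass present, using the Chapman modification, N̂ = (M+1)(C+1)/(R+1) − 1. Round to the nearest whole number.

N̂ = (9846+1)(12237+1)/(4049+1) − 1 = 9847·12238/4050 − 1
= 120507586/4050 − 1 ≈ 29755.0 − 1 ≈ 29754.0 → 29754

N ≈ 29,754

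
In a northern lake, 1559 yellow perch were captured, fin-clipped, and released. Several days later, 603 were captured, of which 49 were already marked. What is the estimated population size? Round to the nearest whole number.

The marked fraction in the recapture sample should equal the marked fraction in the population: 49/603 = 1559/N.
N = (1559 × 603) / 49 = 940077 / 49 ≈ 19185.2 → 19185

N ≈ 19,185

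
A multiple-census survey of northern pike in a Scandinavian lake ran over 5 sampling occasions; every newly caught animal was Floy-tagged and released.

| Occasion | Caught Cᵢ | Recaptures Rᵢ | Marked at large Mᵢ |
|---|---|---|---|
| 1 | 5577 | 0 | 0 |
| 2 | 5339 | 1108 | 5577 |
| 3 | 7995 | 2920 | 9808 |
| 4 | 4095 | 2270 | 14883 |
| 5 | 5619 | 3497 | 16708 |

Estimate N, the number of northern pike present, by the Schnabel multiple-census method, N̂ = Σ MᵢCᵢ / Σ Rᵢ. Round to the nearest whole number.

N ≈ 26,852

Σ MᵢCᵢ = 0·5577 + 5577·5339 + 9808·7995 + 14883·4095 + 16708·5619 = 0 + 29775603 + 78414960 + 60945885 + 93882252 = 263018700
Σ Rᵢ = 0 + 1108 + 2920 + 2270 + 3497 = 9795
N̂ = 263018700 / 9795 ≈ 26852.3 → 26852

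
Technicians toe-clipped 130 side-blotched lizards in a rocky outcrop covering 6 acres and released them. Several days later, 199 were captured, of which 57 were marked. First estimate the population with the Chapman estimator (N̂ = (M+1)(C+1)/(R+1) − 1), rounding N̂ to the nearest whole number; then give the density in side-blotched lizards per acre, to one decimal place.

N̂ = 131·200/58 − 1 = 26200/58 − 1 ≈ 450.7 → 451
Density = N̂ / area = 451 / 6 ≈ 75.17 → 75.2 per acre

density ≈ 75.2 side-blotched lizards per acre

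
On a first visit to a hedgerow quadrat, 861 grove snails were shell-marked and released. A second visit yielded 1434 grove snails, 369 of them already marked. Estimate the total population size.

Lincoln-Petersen assumes M/N = R/C, so N = M·C / R.
N = (861 × 1434) / 369 = 1234674 / 369 = 3346

N = 3346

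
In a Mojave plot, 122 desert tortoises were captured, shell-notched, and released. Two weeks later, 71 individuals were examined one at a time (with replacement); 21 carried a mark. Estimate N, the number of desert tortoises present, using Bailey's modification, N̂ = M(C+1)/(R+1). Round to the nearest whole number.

N̂ = 122·(71+1)/(21+1) = 122·72/22 = 8784/22 ≈ 399.3 → 399

N ≈ 399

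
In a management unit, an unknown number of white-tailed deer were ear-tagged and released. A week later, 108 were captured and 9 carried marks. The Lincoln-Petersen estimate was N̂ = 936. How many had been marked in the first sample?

M = 78

From N = M·C/R: M = N·R / C = 936·9 / 108 = 8424 / 108 = 78.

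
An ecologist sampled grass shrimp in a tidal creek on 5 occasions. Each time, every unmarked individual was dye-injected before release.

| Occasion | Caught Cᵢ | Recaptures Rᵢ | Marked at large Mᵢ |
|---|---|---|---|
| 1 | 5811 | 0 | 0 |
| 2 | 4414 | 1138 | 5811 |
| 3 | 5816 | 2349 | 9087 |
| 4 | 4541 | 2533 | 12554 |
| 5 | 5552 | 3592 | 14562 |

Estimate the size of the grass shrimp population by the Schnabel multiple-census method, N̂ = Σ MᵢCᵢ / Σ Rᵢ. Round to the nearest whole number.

N ≈ 22,509

Σ MᵢCᵢ = 0·5811 + 5811·4414 + 9087·5816 + 12554·4541 + 14562·5552 = 0 + 25649754 + 52849992 + 57007714 + 80848224 = 216355684
Σ Rᵢ = 0 + 1138 + 2349 + 2533 + 3592 = 9612
N̂ = 216355684 / 9612 ≈ 22508.9 → 22509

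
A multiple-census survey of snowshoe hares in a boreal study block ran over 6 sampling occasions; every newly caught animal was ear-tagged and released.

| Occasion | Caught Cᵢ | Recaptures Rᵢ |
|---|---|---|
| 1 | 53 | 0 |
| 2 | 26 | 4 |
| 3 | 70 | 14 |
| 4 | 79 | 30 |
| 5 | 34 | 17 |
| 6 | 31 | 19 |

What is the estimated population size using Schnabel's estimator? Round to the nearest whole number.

Marked at large before each occasion: Mᵢ = Σⱼ<ᵢ (Cⱼ − Rⱼ) → M1=0, M2=53, M3=75, M4=131, M5=180, M6=197
Σ MᵢCᵢ = 0·53 + 53·26 + 75·70 + 131·79 + 180·34 + 197·31 = 0 + 1378 + 5250 + 10349 + 6120 + 6107 = 29204
Σ Rᵢ = 0 + 4 + 14 + 30 + 17 + 19 = 84
N̂ = 29204 / 84 ≈ 347.7 → 348

N ≈ 348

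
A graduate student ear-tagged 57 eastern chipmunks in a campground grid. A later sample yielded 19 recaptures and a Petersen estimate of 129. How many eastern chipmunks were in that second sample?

From N = M·C/R: C = N·R / M = 129·19 / 57 = 2451 / 57 = 43.

C = 43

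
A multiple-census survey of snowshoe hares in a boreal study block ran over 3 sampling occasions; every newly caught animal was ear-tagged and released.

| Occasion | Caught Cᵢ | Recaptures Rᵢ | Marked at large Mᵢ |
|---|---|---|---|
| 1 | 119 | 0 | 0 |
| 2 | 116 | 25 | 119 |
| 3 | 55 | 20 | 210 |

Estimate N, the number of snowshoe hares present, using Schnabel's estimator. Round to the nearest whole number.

Σ MᵢCᵢ = 0·119 + 119·116 + 210·55 = 0 + 13804 + 11550 = 25354
Σ Rᵢ = 0 + 25 + 20 = 45
N̂ = 25354 / 45 ≈ 563.4 → 563

N ≈ 563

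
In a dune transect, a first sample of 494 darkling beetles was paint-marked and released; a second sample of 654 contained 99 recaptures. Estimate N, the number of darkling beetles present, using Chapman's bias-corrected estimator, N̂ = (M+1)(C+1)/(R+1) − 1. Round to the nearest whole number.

N̂ = (494+1)(654+1)/(99+1) − 1 = 495·655/100 − 1
= 324225/100 − 1 ≈ 3242.2 − 1 ≈ 3241.2 → 3241

N ≈ 3241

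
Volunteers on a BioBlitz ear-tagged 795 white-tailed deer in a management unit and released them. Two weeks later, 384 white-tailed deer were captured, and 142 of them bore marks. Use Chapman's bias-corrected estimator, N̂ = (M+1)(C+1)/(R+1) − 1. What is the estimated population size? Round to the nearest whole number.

N̂ = (795+1)(384+1)/(142+1) − 1 = 796·385/143 − 1
= 306460/143 − 1 ≈ 2143.1 − 1 ≈ 2142.1 → 2142

N ≈ 2142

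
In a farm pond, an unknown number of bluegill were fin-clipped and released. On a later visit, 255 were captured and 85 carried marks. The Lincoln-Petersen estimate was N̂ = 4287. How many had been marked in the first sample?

M = 1429

From N = M·C/R: M = N·R / C = 4287·85 / 255 = 364395 / 255 = 1429.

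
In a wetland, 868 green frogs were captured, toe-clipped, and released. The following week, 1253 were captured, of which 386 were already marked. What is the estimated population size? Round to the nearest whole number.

N ≈ 2818

N = (868 × 1253) / 386 = 1087604 / 386 ≈ 2817.6 → 2818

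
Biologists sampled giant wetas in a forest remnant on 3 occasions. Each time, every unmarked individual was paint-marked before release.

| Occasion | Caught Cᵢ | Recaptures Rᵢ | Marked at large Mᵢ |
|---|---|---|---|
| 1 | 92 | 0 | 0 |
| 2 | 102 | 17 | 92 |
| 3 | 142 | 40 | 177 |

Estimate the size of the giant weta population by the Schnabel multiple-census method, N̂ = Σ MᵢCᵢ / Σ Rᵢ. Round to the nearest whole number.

N ≈ 606

Σ MᵢCᵢ = 0·92 + 92·102 + 177·142 = 0 + 9384 + 25134 = 34518
Σ Rᵢ = 0 + 17 + 40 = 57
N̂ = 34518 / 57 ≈ 605.6 → 606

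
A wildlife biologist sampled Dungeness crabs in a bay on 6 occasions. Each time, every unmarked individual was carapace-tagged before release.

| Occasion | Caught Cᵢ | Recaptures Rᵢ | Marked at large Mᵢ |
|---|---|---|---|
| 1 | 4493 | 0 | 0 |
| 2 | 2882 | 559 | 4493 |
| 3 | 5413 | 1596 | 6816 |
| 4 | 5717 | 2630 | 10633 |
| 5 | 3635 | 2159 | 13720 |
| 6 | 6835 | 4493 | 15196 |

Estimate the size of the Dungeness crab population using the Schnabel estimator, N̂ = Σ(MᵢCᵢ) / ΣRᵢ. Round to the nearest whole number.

Σ MᵢCᵢ = 0·4493 + 4493·2882 + 6816·5413 + 10633·5717 + 13720·3635 + 15196·6835 = 0 + 12948826 + 36895008 + 60788861 + 49872200 + 103864660 = 264369555
Σ Rᵢ = 0 + 559 + 1596 + 2630 + 2159 + 4493 = 11437
N̂ = 264369555 / 11437 ≈ 23115.3 → 23115

N ≈ 23,115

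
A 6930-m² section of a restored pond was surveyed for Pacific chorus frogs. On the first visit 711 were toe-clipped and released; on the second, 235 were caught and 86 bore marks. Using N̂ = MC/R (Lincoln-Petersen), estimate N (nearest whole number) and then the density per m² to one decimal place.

N̂ = 711·235/86 = 167085/86 ≈ 1942.8 → 1943
Density = N̂ / area = 1943 / 6930 ≈ 0.28 → 0.3 per m²

density ≈ 0.3 Pacific chorus frogs per m²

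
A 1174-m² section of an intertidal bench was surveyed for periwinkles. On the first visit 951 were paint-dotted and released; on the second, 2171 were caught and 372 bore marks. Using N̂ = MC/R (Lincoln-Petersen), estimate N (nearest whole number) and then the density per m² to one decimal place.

density ≈ 4.7 periwinkles per m²

N̂ = 951·2171/372 = 2064621/372 ≈ 5550.1 → 5550
Density = N̂ / area = 5550 / 1174 ≈ 4.73 → 4.7 per m²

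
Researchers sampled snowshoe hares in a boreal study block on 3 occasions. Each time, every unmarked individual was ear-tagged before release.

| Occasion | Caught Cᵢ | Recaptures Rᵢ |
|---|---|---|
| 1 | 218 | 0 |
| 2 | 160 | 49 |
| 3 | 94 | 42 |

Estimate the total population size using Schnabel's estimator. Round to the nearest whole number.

N ≈ 723

Marked at large before each occasion: Mᵢ = Σⱼ<ᵢ (Cⱼ − Rⱼ) → M1=0, M2=218, M3=329
Σ MᵢCᵢ = 0·218 + 218·160 + 329·94 = 0 + 34880 + 30926 = 65806
Σ Rᵢ = 0 + 49 + 42 = 91
N̂ = 65806 / 91 ≈ 723.1 → 723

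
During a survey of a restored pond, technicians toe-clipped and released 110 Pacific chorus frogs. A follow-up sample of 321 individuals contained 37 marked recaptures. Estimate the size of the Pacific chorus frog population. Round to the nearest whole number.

N ≈ 954

If marked individuals mix randomly, R/C ≈ M/N, giving N ≈ M·C/R.
N = (110 × 321) / 37 = 35310 / 37 ≈ 954.3 → 954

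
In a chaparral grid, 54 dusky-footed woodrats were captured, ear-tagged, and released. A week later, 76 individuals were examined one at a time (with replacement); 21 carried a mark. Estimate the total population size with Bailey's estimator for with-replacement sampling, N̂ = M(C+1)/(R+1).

N̂ = 54·(76+1)/(21+1) = 54·77/22 = 4158/22 = 189

N = 189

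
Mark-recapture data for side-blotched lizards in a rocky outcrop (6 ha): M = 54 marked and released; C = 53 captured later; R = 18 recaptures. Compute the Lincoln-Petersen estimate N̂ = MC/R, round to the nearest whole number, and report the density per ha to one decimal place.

density ≈ 26.5 side-blotched lizards per ha

N̂ = 54·53/18 = 2862/18 = 159
Density = N̂ / area = 159 / 6 ≈ 26.50 → 26.5 per ha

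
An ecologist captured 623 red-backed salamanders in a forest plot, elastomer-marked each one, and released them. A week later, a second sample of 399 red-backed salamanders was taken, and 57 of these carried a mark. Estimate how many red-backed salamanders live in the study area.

N = 4361

If marked individuals mix randomly, R/C ≈ M/N, giving N ≈ M·C/R.
N = (623 × 399) / 57 = 248577 / 57 = 4361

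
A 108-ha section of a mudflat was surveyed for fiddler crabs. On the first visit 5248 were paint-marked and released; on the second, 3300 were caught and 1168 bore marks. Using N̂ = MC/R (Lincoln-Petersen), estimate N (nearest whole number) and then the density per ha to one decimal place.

density ≈ 137.3 fiddler crabs per ha

N̂ = 5248·3300/1168 = 17318400/1168 ≈ 14827.4 → 14827
Density = N̂ / area = 14827 / 108 ≈ 137.29 → 137.3 per ha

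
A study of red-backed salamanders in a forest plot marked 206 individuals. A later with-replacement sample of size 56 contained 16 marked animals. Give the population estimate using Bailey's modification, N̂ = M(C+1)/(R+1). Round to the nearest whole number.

N̂ = 206·(56+1)/(16+1) = 206·57/17 = 11742/17 ≈ 690.7 → 691

N ≈ 691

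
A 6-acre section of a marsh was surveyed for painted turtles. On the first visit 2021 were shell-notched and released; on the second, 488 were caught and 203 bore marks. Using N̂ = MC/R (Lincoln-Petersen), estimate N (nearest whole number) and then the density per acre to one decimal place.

density ≈ 809.7 painted turtles per acre

N̂ = 2021·488/203 = 986248/203 ≈ 4858.4 → 4858
Density = N̂ / area = 4858 / 6 ≈ 809.67 → 809.7 per acre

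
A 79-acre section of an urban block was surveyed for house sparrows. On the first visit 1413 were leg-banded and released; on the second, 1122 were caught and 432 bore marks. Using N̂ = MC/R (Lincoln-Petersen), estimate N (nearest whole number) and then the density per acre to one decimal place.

N̂ = 1413·1122/432 = 1585386/432 ≈ 3669.9 → 3670
Density = N̂ / area = 3670 / 79 ≈ 46.46 → 46.5 per acre

density ≈ 46.5 house sparrows per acre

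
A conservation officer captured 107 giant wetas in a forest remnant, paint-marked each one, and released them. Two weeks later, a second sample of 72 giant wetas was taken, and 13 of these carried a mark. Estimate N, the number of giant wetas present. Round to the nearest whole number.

N ≈ 593

N = (107 × 72) / 13 = 7704 / 13 ≈ 592.6 → 593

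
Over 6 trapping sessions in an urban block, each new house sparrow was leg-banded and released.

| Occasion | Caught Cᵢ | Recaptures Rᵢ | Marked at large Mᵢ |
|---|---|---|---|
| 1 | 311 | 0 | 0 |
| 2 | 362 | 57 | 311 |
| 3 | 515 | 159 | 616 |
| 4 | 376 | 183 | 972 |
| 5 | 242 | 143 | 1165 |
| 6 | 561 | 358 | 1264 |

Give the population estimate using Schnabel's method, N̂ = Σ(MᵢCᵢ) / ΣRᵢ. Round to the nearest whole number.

Σ MᵢCᵢ = 0·311 + 311·362 + 616·515 + 972·376 + 1165·242 + 1264·561 = 0 + 112582 + 317240 + 365472 + 281930 + 709104 = 1786328
Σ Rᵢ = 0 + 57 + 159 + 183 + 143 + 358 = 900
N̂ = 1786328 / 900 ≈ 1984.8 → 1985

N ≈ 1985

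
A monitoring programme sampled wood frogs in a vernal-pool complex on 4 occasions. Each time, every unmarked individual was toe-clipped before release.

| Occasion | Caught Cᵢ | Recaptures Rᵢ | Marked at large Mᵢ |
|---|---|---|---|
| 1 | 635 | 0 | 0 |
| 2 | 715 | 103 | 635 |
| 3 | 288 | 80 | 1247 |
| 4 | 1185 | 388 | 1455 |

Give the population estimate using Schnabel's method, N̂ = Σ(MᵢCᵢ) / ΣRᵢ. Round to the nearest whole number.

Σ MᵢCᵢ = 0·635 + 635·715 + 1247·288 + 1455·1185 = 0 + 454025 + 359136 + 1724175 = 2537336
Σ Rᵢ = 0 + 103 + 80 + 388 = 571
N̂ = 2537336 / 571 ≈ 4443.7 → 4444

N ≈ 4444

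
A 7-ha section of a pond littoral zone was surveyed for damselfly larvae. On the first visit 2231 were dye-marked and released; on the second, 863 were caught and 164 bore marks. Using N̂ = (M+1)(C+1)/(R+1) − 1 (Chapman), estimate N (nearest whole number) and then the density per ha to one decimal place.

N̂ = 2232·864/165 − 1 = 1928448/165 − 1 ≈ 11686.6 → 11687
Density = N̂ / area = 11687 / 7 ≈ 1669.57 → 1669.6 per ha

density ≈ 1669.6 damselfly larvae per ha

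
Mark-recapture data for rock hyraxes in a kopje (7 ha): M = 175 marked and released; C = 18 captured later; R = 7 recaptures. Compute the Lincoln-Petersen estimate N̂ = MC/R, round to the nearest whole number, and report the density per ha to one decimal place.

N̂ = 175·18/7 = 3150/7 = 450
Density = N̂ / area = 450 / 7 ≈ 64.29 → 64.3 per ha

density ≈ 64.3 rock hyraxes per ha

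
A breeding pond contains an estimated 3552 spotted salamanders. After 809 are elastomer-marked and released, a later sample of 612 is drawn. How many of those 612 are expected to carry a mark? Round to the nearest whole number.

The marked fraction of the population is 809/3552, so in a sample of 612 expect C·(M/N) marked.
E[R] = 809 × 612 / 3552 = 495108 / 3552 ≈ 139.4 → 139

expected recaptures ≈ 139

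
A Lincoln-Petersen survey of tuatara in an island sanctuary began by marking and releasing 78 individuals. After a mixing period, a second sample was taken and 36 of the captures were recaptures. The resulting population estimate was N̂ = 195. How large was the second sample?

C = 90

From N = M·C/R: C = N·R / M = 195·36 / 78 = 7020 / 78 = 90.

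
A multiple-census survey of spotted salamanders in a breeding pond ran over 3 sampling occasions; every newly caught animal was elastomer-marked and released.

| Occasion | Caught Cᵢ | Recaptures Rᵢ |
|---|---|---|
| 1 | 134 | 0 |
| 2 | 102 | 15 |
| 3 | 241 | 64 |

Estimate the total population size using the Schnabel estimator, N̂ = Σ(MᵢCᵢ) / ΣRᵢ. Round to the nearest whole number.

Marked at large before each occasion: Mᵢ = Σⱼ<ᵢ (Cⱼ − Rⱼ) → M1=0, M2=134, M3=221
Σ MᵢCᵢ = 0·134 + 134·102 + 221·241 = 0 + 13668 + 53261 = 66929
Σ Rᵢ = 0 + 15 + 64 = 79
N̂ = 66929 / 79 ≈ 847.2 → 847

N ≈ 847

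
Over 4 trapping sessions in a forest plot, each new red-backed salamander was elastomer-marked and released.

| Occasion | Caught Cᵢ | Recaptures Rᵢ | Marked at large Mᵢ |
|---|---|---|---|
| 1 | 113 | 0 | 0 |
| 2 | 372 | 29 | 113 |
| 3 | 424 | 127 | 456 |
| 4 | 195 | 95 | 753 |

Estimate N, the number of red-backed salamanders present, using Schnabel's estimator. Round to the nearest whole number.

N ≈ 1523

Σ MᵢCᵢ = 0·113 + 113·372 + 456·424 + 753·195 = 0 + 42036 + 193344 + 146835 = 382215
Σ Rᵢ = 0 + 29 + 127 + 95 = 251
N̂ = 382215 / 251 ≈ 1522.8 → 1523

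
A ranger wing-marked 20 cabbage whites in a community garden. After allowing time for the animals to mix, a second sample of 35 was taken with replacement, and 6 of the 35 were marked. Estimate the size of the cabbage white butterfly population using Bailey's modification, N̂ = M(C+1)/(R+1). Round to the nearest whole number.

N̂ = 20·(35+1)/(6+1) = 20·36/7 = 720/7 ≈ 102.9 → 103

N ≈ 103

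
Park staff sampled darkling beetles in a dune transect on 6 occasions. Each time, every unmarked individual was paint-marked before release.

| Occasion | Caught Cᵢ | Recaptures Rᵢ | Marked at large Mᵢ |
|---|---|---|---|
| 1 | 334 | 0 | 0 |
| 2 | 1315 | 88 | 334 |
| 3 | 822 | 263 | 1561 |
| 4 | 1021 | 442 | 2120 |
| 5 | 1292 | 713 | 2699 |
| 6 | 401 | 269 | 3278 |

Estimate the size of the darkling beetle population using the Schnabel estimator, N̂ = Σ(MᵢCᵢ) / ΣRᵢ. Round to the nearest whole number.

N ≈ 4895

Σ MᵢCᵢ = 0·334 + 334·1315 + 1561·822 + 2120·1021 + 2699·1292 + 3278·401 = 0 + 439210 + 1283142 + 2164520 + 3487108 + 1314478 = 8688458
Σ Rᵢ = 0 + 88 + 263 + 442 + 713 + 269 = 1775
N̂ = 8688458 / 1775 ≈ 4894.9 → 4895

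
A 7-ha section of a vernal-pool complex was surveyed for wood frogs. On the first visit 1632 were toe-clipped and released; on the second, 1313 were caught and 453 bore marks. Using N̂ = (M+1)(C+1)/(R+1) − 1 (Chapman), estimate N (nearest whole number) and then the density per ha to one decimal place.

N̂ = 1633·1314/454 − 1 = 2145762/454 − 1 ≈ 4725.3 → 4725
Density = N̂ / area = 4725 / 7 = 675.0 per ha

density ≈ 675.0 wood frogs per ha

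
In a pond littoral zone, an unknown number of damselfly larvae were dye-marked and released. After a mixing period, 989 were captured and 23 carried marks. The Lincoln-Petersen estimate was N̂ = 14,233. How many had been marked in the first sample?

From N = M·C/R: M = N·R / C = 14233·23 / 989 = 327359 / 989 = 331.

M = 331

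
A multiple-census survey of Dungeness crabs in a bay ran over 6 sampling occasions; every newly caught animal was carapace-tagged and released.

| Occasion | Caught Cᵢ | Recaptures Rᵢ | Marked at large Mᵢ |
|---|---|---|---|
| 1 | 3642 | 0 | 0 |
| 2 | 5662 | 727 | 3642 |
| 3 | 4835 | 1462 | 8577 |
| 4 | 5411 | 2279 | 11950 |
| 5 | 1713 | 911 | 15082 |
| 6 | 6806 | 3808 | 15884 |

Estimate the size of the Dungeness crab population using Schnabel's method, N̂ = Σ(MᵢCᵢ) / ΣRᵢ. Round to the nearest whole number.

Σ MᵢCᵢ = 0·3642 + 3642·5662 + 8577·4835 + 11950·5411 + 15082·1713 + 15884·6806 = 0 + 20621004 + 41469795 + 64661450 + 25835466 + 108106504 = 260694219
Σ Rᵢ = 0 + 727 + 1462 + 2279 + 911 + 3808 = 9187
N̂ = 260694219 / 9187 ≈ 28376.4 → 28376

N ≈ 28,376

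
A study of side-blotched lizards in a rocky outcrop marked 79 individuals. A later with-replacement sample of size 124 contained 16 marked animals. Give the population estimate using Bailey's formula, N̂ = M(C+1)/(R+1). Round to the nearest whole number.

N ≈ 581

N̂ = 79·(124+1)/(16+1) = 79·125/17 = 9875/17 ≈ 580.9 → 581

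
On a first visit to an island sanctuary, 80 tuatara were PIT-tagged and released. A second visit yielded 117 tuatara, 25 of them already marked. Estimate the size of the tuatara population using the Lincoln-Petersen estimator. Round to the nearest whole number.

If marked individuals mix randomly, R/C ≈ M/N, giving N ≈ M·C/R.
N = (80 × 117) / 25 = 9360 / 25 ≈ 374.4 → 374

N ≈ 374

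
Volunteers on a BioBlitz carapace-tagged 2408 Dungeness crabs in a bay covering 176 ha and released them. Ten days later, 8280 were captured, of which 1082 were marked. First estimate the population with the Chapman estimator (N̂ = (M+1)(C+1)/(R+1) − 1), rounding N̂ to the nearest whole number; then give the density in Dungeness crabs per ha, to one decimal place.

density ≈ 104.7 Dungeness crabs per ha

N̂ = 2409·8281/1083 − 1 = 19948929/1083 − 1 ≈ 18419.1 → 18419
Density = N̂ / area = 18419 / 176 ≈ 104.65 → 104.7 per ha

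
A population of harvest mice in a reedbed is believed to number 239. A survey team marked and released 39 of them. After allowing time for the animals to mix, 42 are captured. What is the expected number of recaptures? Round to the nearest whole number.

Expected recaptures E[R] = M·C / N.
E[R] = 39 × 42 / 239 = 1638 / 239 ≈ 6.9 → 7

expected recaptures ≈ 7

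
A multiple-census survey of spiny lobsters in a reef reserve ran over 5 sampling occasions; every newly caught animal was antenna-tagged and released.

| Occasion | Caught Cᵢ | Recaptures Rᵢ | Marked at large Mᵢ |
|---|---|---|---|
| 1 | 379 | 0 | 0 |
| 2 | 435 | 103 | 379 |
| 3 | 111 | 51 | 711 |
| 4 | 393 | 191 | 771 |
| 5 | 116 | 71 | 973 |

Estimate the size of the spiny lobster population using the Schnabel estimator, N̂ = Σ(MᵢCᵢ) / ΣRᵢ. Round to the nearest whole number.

Σ MᵢCᵢ = 0·379 + 379·435 + 711·111 + 771·393 + 973·116 = 0 + 164865 + 78921 + 303003 + 112868 = 659657
Σ Rᵢ = 0 + 103 + 51 + 191 + 71 = 416
N̂ = 659657 / 416 ≈ 1585.7 → 1586

N ≈ 1586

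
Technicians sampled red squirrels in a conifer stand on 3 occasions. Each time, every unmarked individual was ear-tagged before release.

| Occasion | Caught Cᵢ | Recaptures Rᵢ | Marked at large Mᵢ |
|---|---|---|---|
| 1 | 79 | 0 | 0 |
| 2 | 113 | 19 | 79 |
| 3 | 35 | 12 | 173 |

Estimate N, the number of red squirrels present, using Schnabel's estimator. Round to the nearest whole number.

Σ MᵢCᵢ = 0·79 + 79·113 + 173·35 = 0 + 8927 + 6055 = 14982
Σ Rᵢ = 0 + 19 + 12 = 31
N̂ = 14982 / 31 ≈ 483.3 → 483

N ≈ 483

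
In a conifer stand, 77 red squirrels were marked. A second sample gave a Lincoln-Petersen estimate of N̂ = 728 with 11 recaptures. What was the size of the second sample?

From N = M·C/R: C = N·R / M = 728·11 / 77 = 8008 / 77 = 104.

C = 104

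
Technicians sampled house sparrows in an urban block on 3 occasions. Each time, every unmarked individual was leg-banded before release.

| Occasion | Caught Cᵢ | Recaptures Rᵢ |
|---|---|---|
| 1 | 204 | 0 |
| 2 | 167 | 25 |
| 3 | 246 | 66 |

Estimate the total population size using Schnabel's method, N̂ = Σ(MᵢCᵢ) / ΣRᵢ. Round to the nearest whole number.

Marked at large before each occasion: Mᵢ = Σⱼ<ᵢ (Cⱼ − Rⱼ) → M1=0, M2=204, M3=346
Σ MᵢCᵢ = 0·204 + 204·167 + 346·246 = 0 + 34068 + 85116 = 119184
Σ Rᵢ = 0 + 25 + 66 = 91
N̂ = 119184 / 91 ≈ 1309.7 → 1310

N ≈ 1310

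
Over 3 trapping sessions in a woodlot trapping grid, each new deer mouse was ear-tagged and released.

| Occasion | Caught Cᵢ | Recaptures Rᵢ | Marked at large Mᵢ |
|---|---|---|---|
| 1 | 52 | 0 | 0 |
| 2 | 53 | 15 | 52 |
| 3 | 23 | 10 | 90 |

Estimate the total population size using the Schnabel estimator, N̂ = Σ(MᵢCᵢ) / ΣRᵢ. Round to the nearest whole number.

Σ MᵢCᵢ = 0·52 + 52·53 + 90·23 = 0 + 2756 + 2070 = 4826
Σ Rᵢ = 0 + 15 + 10 = 25
N̂ = 4826 / 25 ≈ 193.0 → 193

N ≈ 193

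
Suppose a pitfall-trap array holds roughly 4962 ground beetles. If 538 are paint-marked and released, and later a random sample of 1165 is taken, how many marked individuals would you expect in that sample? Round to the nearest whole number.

expected recaptures ≈ 126

Expected recaptures E[R] = M·C / N.
E[R] = 538 × 1165 / 4962 = 626770 / 4962 ≈ 126.3 → 126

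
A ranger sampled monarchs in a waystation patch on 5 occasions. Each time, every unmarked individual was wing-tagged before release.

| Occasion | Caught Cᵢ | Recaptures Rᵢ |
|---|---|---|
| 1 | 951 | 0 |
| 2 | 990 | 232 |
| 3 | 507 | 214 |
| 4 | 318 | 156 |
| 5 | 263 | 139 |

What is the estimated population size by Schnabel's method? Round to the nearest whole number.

Marked at large before each occasion: Mᵢ = Σⱼ<ᵢ (Cⱼ − Rⱼ) → M1=0, M2=951, M3=1709, M4=2002, M5=2164
Σ MᵢCᵢ = 0·951 + 951·990 + 1709·507 + 2002·318 + 2164·263 = 0 + 941490 + 866463 + 636636 + 569132 = 3013721
Σ Rᵢ = 0 + 232 + 214 + 156 + 139 = 741
N̂ = 3013721 / 741 ≈ 4067.1 → 4067

N ≈ 4067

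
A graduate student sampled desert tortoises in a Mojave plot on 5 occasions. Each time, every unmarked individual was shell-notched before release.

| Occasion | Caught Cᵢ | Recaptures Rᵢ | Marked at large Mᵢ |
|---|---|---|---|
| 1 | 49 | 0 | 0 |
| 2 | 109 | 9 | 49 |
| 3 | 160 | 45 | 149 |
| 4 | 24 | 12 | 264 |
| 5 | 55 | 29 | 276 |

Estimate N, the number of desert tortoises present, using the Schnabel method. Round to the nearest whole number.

Σ MᵢCᵢ = 0·49 + 49·109 + 149·160 + 264·24 + 276·55 = 0 + 5341 + 23840 + 6336 + 15180 = 50697
Σ Rᵢ = 0 + 9 + 45 + 12 + 29 = 95
N̂ = 50697 / 95 ≈ 533.7 → 534

N ≈ 534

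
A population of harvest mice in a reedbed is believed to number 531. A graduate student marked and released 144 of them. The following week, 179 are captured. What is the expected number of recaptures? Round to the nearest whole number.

expected recaptures ≈ 49

The marked fraction of the population is 144/531, so in a sample of 179 expect C·(M/N) marked.
E[R] = 144 × 179 / 531 = 25776 / 531 ≈ 48.5 → 49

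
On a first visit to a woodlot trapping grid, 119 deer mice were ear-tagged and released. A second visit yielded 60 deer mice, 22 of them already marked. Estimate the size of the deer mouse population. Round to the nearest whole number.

N ≈ 325

N = (119 × 60) / 22 = 7140 / 22 ≈ 324.5 → 325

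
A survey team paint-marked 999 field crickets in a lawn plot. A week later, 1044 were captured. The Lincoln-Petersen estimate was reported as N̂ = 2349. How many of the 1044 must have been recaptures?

R = 444

From N = M·C/R: R = M·C / N = 999·1044 / 2349 = 1042956 / 2349 = 444.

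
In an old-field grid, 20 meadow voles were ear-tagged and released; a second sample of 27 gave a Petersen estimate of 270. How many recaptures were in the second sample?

R = 2

From N = M·C/R: R = M·C / N = 20·27 / 270 = 540 / 270 = 2.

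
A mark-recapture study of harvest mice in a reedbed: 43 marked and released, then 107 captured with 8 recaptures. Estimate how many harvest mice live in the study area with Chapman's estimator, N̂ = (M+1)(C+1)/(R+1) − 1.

N = 527

N̂ = (43+1)(107+1)/(8+1) − 1 = 44·108/9 − 1
= 4752/9 − 1 = 528 − 1 = 527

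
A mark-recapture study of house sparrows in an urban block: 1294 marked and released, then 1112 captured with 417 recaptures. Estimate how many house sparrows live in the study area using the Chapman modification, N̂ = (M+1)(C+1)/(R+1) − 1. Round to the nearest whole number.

N ≈ 3447

N̂ = (1294+1)(1112+1)/(417+1) − 1 = 1295·1113/418 − 1
= 1441335/418 − 1 ≈ 3448.2 − 1 ≈ 3447.2 → 3447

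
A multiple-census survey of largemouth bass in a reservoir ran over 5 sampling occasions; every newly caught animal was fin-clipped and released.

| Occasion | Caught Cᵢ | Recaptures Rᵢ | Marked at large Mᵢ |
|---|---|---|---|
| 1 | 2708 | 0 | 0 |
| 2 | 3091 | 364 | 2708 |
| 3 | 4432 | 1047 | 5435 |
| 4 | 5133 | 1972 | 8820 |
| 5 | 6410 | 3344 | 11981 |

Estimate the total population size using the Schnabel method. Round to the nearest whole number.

Σ MᵢCᵢ = 0·2708 + 2708·3091 + 5435·4432 + 8820·5133 + 11981·6410 = 0 + 8370428 + 24087920 + 45273060 + 76798210 = 154529618
Σ Rᵢ = 0 + 364 + 1047 + 1972 + 3344 = 6727
N̂ = 154529618 / 6727 ≈ 22971.6 → 22972

N ≈ 22,972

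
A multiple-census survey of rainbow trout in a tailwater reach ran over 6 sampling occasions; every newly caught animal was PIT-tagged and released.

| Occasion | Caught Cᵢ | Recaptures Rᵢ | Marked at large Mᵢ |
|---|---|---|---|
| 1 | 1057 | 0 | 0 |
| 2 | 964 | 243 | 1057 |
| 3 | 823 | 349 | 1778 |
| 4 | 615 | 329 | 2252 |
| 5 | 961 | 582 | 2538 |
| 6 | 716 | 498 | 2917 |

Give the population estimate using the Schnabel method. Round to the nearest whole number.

N ≈ 4195

Σ MᵢCᵢ = 0·1057 + 1057·964 + 1778·823 + 2252·615 + 2538·961 + 2917·716 = 0 + 1018948 + 1463294 + 1384980 + 2439018 + 2088572 = 8394812
Σ Rᵢ = 0 + 243 + 349 + 329 + 582 + 498 = 2001
N̂ = 8394812 / 2001 ≈ 4195.3 → 4195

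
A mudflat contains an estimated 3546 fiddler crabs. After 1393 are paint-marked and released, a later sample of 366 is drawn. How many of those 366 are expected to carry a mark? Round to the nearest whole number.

expected recaptures ≈ 144

The marked fraction of the population is 1393/3546, so in a sample of 366 expect C·(M/N) marked.
E[R] = 1393 × 366 / 3546 = 509838 / 3546 ≈ 143.8 → 144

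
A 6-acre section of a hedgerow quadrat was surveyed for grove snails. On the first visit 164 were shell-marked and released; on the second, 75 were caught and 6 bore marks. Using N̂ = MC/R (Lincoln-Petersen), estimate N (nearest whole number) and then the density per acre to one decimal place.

N̂ = 164·75/6 = 12300/6 = 2050
Density = N̂ / area = 2050 / 6 ≈ 341.67 → 341.7 per acre

density ≈ 341.7 grove snails per acre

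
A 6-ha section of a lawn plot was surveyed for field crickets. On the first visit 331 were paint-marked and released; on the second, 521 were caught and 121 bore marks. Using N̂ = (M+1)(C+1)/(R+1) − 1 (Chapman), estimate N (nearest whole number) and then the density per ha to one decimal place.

density ≈ 236.7 field crickets per ha

N̂ = 332·522/122 − 1 = 173304/122 − 1 ≈ 1419.5 → 1420
Density = N̂ / area = 1420 / 6 ≈ 236.67 → 236.7 per ha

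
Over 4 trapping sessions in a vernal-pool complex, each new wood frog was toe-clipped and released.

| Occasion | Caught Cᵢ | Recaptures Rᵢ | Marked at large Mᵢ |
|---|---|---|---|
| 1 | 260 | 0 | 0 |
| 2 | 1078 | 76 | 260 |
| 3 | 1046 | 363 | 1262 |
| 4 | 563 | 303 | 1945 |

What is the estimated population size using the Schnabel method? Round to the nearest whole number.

N ≈ 3633

Σ MᵢCᵢ = 0·260 + 260·1078 + 1262·1046 + 1945·563 = 0 + 280280 + 1320052 + 1095035 = 2695367
Σ Rᵢ = 0 + 76 + 363 + 303 = 742
N̂ = 2695367 / 742 ≈ 3632.6 → 3633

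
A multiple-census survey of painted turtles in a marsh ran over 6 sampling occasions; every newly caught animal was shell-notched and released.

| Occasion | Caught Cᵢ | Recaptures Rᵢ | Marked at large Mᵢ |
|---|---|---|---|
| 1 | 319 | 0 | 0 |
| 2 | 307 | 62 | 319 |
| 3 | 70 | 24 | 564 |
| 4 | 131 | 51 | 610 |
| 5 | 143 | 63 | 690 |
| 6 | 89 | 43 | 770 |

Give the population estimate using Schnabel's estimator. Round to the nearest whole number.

Σ MᵢCᵢ = 0·319 + 319·307 + 564·70 + 610·131 + 690·143 + 770·89 = 0 + 97933 + 39480 + 79910 + 98670 + 68530 = 384523
Σ Rᵢ = 0 + 62 + 24 + 51 + 63 + 43 = 243
N̂ = 384523 / 243 ≈ 1582.4 → 1582

N ≈ 1582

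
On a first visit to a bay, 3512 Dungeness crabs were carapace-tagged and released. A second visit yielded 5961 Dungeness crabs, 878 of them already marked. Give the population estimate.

N = 23,844

Lincoln-Petersen assumes M/N = R/C, so N = M·C / R.
N = (3512 × 5961) / 878 = 20935032 / 878 = 23844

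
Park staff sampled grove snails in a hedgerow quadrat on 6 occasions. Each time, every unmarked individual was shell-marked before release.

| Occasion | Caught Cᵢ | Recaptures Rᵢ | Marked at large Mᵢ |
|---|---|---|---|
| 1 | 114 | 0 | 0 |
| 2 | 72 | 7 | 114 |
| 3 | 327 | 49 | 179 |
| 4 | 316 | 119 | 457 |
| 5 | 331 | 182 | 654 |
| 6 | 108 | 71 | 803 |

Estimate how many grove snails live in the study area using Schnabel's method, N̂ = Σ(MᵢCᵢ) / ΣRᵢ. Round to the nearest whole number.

Σ MᵢCᵢ = 0·114 + 114·72 + 179·327 + 457·316 + 654·331 + 803·108 = 0 + 8208 + 58533 + 144412 + 216474 + 86724 = 514351
Σ Rᵢ = 0 + 7 + 49 + 119 + 182 + 71 = 428
N̂ = 514351 / 428 ≈ 1201.8 → 1202

N ≈ 1202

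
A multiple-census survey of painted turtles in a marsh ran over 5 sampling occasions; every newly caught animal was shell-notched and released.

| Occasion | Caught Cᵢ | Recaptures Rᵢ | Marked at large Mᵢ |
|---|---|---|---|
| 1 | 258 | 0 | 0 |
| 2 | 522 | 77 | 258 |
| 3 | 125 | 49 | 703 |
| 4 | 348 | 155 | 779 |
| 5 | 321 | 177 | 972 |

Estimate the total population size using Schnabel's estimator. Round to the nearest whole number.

Σ MᵢCᵢ = 0·258 + 258·522 + 703·125 + 779·348 + 972·321 = 0 + 134676 + 87875 + 271092 + 312012 = 805655
Σ Rᵢ = 0 + 77 + 49 + 155 + 177 = 458
N̂ = 805655 / 458 ≈ 1759.1 → 1759

N ≈ 1759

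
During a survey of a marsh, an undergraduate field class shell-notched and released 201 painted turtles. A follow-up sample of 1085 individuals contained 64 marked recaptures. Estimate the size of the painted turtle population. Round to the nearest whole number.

N ≈ 3408

N = (201 × 1085) / 64 = 218085 / 64 ≈ 3407.6 → 3408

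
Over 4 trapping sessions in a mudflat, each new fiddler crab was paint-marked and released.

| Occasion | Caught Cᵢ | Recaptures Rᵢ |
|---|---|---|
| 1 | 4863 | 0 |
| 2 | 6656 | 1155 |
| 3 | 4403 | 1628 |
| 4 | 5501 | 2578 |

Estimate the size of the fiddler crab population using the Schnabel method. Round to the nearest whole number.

Marked at large before each occasion: Mᵢ = Σⱼ<ᵢ (Cⱼ − Rⱼ) → M1=0, M2=4863, M3=10364, M4=13139
Σ MᵢCᵢ = 0·4863 + 4863·6656 + 10364·4403 + 13139·5501 = 0 + 32368128 + 45632692 + 72277639 = 150278459
Σ Rᵢ = 0 + 1155 + 1628 + 2578 = 5361
N̂ = 150278459 / 5361 ≈ 28031.8 → 28032

N ≈ 28,032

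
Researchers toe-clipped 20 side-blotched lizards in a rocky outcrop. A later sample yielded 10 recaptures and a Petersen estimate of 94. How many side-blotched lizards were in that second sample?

From N = M·C/R: C = N·R / M = 94·10 / 20 = 940 / 20 = 47.

C = 47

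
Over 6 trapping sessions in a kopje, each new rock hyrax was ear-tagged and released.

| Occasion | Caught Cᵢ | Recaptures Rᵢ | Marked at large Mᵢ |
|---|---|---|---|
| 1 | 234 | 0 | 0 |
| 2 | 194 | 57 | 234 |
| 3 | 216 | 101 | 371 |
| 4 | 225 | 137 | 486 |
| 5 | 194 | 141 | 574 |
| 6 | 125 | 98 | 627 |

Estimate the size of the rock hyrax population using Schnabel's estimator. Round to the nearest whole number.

N ≈ 795

Σ MᵢCᵢ = 0·234 + 234·194 + 371·216 + 486·225 + 574·194 + 627·125 = 0 + 45396 + 80136 + 109350 + 111356 + 78375 = 424613
Σ Rᵢ = 0 + 57 + 101 + 137 + 141 + 98 = 534
N̂ = 424613 / 534 ≈ 795.2 → 795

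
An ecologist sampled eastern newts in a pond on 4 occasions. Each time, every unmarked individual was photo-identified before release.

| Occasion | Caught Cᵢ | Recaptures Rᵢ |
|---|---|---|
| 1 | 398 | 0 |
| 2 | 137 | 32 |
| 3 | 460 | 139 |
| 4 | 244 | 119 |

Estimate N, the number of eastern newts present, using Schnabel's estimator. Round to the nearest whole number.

N ≈ 1679

Marked at large before each occasion: Mᵢ = Σⱼ<ᵢ (Cⱼ − Rⱼ) → M1=0, M2=398, M3=503, M4=824
Σ MᵢCᵢ = 0·398 + 398·137 + 503·460 + 824·244 = 0 + 54526 + 231380 + 201056 = 486962
Σ Rᵢ = 0 + 32 + 139 + 119 = 290
N̂ = 486962 / 290 ≈ 1679.2 → 1679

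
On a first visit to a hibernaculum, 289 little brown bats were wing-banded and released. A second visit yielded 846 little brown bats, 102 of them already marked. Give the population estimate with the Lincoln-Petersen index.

N = 2397

N = (289 × 846) / 102 = 244494 / 102 = 2397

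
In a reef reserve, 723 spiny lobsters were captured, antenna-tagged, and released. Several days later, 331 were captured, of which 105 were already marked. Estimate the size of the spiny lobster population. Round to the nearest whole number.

N = (723 × 331) / 105 = 239313 / 105 ≈ 2279.2 → 2279

N ≈ 2279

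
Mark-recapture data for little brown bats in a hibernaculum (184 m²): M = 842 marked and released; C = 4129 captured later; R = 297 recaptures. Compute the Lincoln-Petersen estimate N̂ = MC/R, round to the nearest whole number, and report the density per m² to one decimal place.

N̂ = 842·4129/297 = 3476618/297 ≈ 11705.8 → 11706
Density = N̂ / area = 11706 / 184 ≈ 63.62 → 63.6 per m²

density ≈ 63.6 little brown bats per m²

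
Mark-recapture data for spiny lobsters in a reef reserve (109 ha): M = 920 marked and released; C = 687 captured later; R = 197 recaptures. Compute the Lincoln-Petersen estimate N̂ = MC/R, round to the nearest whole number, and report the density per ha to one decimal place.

N̂ = 920·687/197 = 632040/197 ≈ 3208.3 → 3208
Density = N̂ / area = 3208 / 109 ≈ 29.43 → 29.4 per ha

density ≈ 29.4 spiny lobsters per ha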